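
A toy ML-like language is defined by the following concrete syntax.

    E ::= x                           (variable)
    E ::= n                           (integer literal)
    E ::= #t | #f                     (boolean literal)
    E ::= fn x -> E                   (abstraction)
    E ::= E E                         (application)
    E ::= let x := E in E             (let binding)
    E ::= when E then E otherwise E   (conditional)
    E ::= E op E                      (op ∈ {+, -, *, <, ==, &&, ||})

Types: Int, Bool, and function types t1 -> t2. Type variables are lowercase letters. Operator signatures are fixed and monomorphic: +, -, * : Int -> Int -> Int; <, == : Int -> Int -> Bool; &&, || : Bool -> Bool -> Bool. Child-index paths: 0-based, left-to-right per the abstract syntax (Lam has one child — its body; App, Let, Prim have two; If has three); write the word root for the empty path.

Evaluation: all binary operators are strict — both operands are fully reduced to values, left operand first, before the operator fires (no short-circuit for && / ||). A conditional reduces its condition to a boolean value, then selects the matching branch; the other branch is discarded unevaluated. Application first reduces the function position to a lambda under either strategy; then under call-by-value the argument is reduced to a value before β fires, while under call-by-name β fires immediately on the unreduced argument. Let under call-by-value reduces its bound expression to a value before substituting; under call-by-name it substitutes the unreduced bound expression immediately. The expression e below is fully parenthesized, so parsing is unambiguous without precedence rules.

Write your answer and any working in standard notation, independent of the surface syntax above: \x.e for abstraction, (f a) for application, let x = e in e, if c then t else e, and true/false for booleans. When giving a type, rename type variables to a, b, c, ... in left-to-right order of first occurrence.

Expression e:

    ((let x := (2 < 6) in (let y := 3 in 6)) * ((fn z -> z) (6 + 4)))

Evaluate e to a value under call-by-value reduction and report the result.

Derivation:
step 0: ((let x = (2 < 6) in (let y = 3 in 6)) * ((\z.z) (6 + 4)))
step 1: [delta@0.0] ((let x = true in (let y = 3 in 6)) * ((\z.z) (6 + 4)))
step 2: [let@0] ((let y = 3 in 6) * ((\z.z) (6 + 4)))
step 3: [let@0] (6 * ((\z.z) (6 + 4)))
step 4: [delta@1.1] (6 * ((\z.z) 10))
step 5: [beta@1] (6 * 10)
step 6: [delta@root] 60

Answer: 60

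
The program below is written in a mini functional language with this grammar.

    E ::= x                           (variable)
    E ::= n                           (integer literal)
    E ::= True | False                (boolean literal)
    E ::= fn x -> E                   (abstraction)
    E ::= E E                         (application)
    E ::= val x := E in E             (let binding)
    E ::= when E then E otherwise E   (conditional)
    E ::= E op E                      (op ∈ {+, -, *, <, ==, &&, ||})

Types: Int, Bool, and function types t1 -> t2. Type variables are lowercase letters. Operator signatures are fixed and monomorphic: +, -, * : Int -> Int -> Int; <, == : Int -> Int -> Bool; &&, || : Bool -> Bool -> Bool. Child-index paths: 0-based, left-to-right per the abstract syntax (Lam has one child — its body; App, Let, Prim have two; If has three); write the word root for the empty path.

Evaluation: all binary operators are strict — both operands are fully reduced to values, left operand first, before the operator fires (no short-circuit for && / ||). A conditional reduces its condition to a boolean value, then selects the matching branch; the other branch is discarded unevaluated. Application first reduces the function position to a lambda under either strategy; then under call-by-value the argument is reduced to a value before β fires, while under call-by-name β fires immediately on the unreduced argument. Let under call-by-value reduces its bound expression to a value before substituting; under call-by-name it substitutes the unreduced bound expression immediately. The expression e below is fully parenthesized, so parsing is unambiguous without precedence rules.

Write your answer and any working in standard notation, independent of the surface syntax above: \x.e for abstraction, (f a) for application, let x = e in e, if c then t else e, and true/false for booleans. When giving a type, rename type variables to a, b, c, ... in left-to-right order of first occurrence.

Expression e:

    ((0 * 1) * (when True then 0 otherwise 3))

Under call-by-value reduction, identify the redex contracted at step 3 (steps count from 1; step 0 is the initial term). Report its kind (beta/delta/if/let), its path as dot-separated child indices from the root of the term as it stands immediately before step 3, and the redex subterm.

Working:
step 0: ((0 * 1) * (if true then 0 else 3))
step 1: [delta@0] (0 * (if true then 0 else 3))
step 2: [if@1] (0 * 0)
step 3: [delta@root] 0

Answer: delta at root : (0 * 0)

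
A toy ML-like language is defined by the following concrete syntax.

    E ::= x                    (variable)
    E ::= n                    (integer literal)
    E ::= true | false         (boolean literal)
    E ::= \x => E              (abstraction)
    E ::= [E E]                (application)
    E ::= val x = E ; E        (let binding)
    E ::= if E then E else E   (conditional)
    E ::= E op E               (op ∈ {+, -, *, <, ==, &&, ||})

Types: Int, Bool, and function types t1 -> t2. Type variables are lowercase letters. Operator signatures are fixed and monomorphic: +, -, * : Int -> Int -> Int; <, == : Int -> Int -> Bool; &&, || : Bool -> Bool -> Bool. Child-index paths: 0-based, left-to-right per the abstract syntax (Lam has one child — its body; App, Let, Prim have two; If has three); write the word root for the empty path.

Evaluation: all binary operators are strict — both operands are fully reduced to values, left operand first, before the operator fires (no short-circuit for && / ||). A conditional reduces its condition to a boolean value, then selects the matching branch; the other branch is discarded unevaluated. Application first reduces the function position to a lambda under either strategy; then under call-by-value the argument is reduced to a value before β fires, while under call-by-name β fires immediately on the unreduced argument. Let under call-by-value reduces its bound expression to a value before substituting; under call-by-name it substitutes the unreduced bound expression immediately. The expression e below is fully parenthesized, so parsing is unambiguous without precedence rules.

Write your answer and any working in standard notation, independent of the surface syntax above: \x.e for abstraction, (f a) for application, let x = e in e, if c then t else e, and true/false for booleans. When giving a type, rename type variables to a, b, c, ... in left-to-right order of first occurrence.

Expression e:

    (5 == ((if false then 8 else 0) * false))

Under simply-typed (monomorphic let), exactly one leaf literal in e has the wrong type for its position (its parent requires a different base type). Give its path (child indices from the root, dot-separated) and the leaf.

Answer: 1.1 : false

Trace:
  unify Int ~ Int
  unify Bool ~ Bool
  unify Int ~ Int
  unify Int ~ Int
  unify Bool ~ Int
  FAIL: mismatch Bool ~ Int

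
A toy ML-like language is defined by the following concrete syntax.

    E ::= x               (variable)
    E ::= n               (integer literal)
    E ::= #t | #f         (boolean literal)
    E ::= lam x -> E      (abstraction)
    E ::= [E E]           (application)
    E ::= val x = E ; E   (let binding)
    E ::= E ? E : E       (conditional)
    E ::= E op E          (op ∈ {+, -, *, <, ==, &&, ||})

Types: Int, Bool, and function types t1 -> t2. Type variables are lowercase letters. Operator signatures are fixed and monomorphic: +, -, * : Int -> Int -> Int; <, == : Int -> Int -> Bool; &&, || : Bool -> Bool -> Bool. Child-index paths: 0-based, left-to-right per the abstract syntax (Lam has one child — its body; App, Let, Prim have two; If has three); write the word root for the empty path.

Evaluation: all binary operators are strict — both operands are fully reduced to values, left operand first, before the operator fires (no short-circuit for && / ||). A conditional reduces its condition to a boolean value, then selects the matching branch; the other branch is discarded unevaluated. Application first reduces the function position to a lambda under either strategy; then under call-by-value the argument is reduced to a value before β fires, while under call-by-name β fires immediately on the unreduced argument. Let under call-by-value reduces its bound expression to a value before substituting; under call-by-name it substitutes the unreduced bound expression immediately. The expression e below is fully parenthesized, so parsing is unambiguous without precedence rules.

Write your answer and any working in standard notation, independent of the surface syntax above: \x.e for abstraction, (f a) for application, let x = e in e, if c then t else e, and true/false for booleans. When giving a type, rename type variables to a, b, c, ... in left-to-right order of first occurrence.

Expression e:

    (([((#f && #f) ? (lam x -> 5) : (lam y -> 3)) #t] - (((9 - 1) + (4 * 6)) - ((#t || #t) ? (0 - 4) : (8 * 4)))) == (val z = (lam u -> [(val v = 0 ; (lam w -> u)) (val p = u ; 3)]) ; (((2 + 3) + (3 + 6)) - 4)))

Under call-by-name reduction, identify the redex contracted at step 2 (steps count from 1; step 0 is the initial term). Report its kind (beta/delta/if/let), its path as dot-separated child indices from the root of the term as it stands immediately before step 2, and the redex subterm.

Answer: if at 0.0.0 : (if false then (\x.5) else (\y.3))

Derivation:
step 0: ((((if (false && false) then (\x.5) else (\y.3)) true) - (((9 - 1) + (4 * 6)) - (if (true || true) then (0 - 4) else (8 * 4)))) == (let z = (\u.((let v = 0 in (\w.u)) (let p = u in 3))) in (((2 + 3) + (3 + 6)) - 4)))
step 1: [delta@0.0.0.0] ((((if false then (\x.5) else (\y.3)) true) - (((9 - 1) + (4 * 6)) - (if (true || true) then (0 - 4) else (8 * 4)))) == (let z = (\u.((let v = 0 in (\w.u)) (let p = u in 3))) in (((2 + 3) + (3 + 6)) - 4)))
step 2: [if@0.0.0] ((((\y.3) true) - (((9 - 1) + (4 * 6)) - (if (true || true) then (0 - 4) else (8 * 4)))) == (let z = (\u.((let v = 0 in (\w.u)) (let p = u in 3))) in (((2 + 3) + (3 + 6)) - 4)))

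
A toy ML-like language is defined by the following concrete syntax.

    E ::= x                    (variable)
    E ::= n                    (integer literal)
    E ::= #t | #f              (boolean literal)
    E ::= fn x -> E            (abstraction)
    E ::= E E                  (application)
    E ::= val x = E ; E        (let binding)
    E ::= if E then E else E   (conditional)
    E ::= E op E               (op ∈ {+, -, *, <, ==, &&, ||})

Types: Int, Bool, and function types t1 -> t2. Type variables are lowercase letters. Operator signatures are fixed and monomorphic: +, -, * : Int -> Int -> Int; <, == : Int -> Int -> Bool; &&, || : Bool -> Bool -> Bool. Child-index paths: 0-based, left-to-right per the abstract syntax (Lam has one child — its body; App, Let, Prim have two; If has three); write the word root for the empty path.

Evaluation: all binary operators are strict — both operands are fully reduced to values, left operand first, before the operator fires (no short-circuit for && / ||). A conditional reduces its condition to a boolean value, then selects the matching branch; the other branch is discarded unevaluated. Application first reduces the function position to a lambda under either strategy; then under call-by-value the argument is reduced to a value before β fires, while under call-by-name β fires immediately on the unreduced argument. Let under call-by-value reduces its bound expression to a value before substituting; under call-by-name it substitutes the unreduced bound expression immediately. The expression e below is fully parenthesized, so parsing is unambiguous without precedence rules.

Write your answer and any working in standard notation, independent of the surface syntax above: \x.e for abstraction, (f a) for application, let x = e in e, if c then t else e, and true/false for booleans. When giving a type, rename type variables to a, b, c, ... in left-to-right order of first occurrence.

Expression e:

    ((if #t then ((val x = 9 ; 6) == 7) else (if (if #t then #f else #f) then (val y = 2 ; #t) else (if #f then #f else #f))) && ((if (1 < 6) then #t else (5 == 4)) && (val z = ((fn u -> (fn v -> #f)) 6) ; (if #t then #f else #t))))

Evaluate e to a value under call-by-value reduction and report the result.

Answer: false

Working:
step 0: ((if true then ((let x = 9 in 6) == 7) else (if (if true then false else false) then (let y = 2 in true) else (if false then false else false))) && ((if (1 < 6) then true else (5 == 4)) && (let z = ((\u.(\v.false)) 6) in (if true then false else true))))
step 1: [if@0] (((let x = 9 in 6) == 7) && ((if (1 < 6) then true else (5 == 4)) && (let z = ((\u.(\v.false)) 6) in (if true then false else true))))
step 2: [let@0.0] ((6 == 7) && ((if (1 < 6) then true else (5 == 4)) && (let z = ((\u.(\v.false)) 6) in (if true then false else true))))
step 3: [delta@0] (false && ((if (1 < 6) then true else (5 == 4)) && (let z = ((\u.(\v.false)) 6) in (if true then false else true))))
step 4: [delta@1.0.0] (false && ((if true then true else (5 == 4)) && (let z = ((\u.(\v.false)) 6) in (if true then false else true))))
step 5: [if@1.0] (false && (true && (let z = ((\u.(\v.false)) 6) in (if true then false else true))))
step 6: [beta@1.1.0] (false && (true && (let z = (\v.false) in (if true then false else true))))
step 7: [let@1.1] (false && (true && (if true then false else true)))
step 8: [if@1.1] (false && (true && false))
step 9: [delta@1] (false && false)
step 10: [delta@root] false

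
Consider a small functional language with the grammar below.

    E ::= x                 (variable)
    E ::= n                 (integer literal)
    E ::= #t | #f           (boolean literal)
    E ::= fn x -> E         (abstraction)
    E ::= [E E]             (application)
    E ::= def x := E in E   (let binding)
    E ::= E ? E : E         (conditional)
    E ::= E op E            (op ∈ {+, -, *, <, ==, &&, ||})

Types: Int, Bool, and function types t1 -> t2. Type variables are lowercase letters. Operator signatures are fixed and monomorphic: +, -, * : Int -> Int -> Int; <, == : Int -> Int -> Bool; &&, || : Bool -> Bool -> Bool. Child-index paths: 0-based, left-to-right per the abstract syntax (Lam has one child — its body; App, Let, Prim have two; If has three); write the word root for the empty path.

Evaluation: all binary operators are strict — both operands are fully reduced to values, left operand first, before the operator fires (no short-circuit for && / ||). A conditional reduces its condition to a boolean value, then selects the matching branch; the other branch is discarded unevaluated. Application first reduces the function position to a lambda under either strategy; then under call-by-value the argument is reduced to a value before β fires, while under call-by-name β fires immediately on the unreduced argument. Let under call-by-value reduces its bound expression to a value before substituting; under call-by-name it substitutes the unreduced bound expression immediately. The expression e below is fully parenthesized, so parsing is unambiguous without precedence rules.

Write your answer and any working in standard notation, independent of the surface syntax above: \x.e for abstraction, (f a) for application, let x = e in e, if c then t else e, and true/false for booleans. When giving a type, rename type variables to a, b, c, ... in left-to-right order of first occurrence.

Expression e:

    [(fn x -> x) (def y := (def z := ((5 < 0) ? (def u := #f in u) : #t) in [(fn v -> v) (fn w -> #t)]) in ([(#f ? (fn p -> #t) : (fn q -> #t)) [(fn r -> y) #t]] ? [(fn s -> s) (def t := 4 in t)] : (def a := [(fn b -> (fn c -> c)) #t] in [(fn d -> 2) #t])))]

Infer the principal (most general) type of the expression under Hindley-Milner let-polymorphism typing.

Working:
x : a
\x._ : a -> a
  unify Int ~ Int
  unify Int ~ Int
  unify Bool ~ Bool
let u : Bool
u : Bool
  unify Bool ~ Bool
let z : Bool
v : b
\v._ : b -> b
\w._ : c -> Bool
  unify b -> b ~ (c -> Bool) -> d
  unify b ~ c -> Bool
  unify c -> Bool ~ d
_ _ : c -> Bool
let y : forall. c -> Bool
  unify Bool ~ Bool
\p._ : e -> Bool
\q._ : f -> Bool
  unify e -> Bool ~ f -> Bool
  unify e ~ f
  unify Bool ~ Bool
y : h -> Bool
\r._ : g -> h -> Bool
  unify g -> h -> Bool ~ Bool -> i
  unify g ~ Bool
  unify h -> Bool ~ i
_ _ : h -> Bool
  unify f -> Bool ~ (h -> Bool) -> j
  unify f ~ h -> Bool
  unify Bool ~ j
_ _ : Bool
  unify Bool ~ Bool
s : k
\s._ : k -> k
let t : Int
t : Int
  unify k -> k ~ Int -> l
  unify k ~ Int
  unify Int ~ l
_ _ : Int
c : n
\c._ : n -> n
\b._ : m -> n -> n
  unify m -> n -> n ~ Bool -> o
  unify m ~ Bool
  unify n -> n ~ o
_ _ : n -> n
let a : forall. n -> n
\d._ : p -> Int
  unify p -> Int ~ Bool -> q
  unify p ~ Bool
  unify Int ~ q
_ _ : Int
  unify Int ~ Int
  unify a -> a ~ Int -> r
  unify a ~ Int
  unify Int ~ r
_ _ : Int

Answer: Int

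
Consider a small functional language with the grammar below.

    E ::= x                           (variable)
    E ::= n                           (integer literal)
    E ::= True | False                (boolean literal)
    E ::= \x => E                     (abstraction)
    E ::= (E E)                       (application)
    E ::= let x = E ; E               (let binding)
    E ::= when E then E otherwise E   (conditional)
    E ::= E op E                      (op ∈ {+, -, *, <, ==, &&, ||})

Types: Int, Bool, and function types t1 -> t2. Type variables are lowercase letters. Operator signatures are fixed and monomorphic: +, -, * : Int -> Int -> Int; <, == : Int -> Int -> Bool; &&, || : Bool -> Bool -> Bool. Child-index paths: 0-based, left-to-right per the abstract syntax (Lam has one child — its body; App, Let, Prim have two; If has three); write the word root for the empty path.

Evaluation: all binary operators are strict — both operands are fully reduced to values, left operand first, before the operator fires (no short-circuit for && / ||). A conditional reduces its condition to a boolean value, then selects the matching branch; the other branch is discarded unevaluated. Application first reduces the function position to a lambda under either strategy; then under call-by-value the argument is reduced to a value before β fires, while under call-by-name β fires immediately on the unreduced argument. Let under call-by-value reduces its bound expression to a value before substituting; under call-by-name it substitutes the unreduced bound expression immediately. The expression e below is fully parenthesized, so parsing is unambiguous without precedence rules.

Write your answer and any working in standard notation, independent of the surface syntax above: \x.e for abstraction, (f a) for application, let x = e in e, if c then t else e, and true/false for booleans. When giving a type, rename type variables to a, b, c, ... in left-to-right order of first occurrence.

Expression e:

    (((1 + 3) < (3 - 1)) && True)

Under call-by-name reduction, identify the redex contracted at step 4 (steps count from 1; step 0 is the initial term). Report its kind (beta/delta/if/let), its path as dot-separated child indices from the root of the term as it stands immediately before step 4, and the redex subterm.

Answer: delta at root : (false && true)

Working:
step 0: (((1 + 3) < (3 - 1)) && true)
step 1: [delta@0.0] ((4 < (3 - 1)) && true)
step 2: [delta@0.1] ((4 < 2) && true)
step 3: [delta@0] (false && true)
step 4: [delta@root] false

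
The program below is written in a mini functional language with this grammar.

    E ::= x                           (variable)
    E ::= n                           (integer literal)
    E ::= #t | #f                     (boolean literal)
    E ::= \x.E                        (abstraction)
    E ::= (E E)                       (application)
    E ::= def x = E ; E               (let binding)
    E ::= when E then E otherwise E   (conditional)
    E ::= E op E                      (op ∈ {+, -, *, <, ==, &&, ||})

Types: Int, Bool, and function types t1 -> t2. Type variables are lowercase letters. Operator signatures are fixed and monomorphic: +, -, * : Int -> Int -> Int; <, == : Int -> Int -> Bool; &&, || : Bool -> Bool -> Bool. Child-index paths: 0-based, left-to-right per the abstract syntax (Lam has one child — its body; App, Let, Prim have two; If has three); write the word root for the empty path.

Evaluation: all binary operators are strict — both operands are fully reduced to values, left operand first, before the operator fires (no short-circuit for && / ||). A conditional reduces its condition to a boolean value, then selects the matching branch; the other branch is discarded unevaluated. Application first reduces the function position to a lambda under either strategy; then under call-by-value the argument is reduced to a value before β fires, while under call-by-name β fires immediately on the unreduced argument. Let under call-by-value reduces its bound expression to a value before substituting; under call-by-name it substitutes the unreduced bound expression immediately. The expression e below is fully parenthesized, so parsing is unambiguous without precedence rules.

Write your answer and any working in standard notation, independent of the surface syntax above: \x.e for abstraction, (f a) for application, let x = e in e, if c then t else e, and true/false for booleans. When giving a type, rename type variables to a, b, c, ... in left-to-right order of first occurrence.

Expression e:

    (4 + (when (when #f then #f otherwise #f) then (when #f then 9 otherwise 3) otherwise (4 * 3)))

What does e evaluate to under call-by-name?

Working:
step 0: (4 + (if (if false then false else false) then (if false then 9 else 3) else (4 * 3)))
step 1: [if@1.0] (4 + (if false then (if false then 9 else 3) else (4 * 3)))
step 2: [if@1] (4 + (4 * 3))
step 3: [delta@1] (4 + 12)
step 4: [delta@root] 16

Answer: 16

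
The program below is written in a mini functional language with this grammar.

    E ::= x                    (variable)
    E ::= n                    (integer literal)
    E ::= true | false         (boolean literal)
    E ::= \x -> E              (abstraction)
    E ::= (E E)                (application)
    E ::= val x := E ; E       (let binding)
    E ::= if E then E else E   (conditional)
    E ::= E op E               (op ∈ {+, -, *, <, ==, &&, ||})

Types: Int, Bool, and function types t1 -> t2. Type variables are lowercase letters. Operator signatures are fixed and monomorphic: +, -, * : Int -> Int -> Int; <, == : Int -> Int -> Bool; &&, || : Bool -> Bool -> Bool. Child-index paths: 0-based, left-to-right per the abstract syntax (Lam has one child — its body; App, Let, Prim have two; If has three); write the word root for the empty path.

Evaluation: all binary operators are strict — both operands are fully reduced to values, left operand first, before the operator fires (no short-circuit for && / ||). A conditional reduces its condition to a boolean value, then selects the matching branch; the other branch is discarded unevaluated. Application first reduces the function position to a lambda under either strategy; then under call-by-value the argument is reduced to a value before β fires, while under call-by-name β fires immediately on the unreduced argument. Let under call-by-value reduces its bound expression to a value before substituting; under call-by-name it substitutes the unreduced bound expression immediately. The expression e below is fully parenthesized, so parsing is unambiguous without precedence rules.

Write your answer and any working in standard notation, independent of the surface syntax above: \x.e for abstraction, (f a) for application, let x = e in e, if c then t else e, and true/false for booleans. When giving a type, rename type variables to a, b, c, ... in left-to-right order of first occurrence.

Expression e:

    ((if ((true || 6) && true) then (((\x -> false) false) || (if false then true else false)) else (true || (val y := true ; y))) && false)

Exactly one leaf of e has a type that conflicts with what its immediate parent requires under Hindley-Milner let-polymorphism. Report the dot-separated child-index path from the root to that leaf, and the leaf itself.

Answer: 0.0.0.1 : 6

Trace:
  unify Bool ~ Bool
  unify Int ~ Bool
  FAIL: mismatch Int ~ Bool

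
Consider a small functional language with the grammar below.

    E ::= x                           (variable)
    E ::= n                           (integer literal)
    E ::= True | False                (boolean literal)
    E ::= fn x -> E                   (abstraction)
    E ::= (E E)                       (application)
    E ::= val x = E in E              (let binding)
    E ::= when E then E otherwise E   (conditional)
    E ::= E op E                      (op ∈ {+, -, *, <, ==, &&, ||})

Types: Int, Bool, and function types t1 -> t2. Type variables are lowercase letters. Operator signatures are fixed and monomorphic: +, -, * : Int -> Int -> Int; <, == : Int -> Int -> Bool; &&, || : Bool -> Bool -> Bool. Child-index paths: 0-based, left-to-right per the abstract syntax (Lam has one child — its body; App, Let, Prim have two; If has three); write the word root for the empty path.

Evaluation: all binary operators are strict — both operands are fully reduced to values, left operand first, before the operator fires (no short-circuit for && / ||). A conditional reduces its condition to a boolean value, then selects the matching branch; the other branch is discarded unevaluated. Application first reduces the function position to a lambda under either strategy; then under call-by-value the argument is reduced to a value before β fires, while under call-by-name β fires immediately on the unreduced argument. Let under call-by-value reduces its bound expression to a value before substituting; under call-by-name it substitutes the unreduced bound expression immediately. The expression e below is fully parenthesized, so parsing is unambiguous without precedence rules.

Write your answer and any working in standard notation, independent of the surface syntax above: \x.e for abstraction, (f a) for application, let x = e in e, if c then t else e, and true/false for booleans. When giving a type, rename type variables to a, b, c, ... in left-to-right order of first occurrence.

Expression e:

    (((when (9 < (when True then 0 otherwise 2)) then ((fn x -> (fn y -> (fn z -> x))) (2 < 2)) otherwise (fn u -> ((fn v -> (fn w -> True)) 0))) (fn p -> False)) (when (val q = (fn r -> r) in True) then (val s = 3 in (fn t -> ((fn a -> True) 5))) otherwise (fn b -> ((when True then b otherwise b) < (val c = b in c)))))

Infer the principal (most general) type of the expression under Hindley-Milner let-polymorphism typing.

Answer: Bool

Trace:
  unify Int ~ Int
  unify Bool ~ Bool
  unify Int ~ Int
  unify Int ~ Int
  unify Bool ~ Bool
x : a
\z._ : c -> a
\y._ : b -> c -> a
\x._ : a -> b -> c -> a
  unify Int ~ Int
  unify Int ~ Int
  unify a -> b -> c -> a ~ Bool -> d
  unify a ~ Bool
  unify b -> c -> Bool ~ d
_ _ : b -> c -> Bool
\w._ : g -> Bool
\v._ : f -> g -> Bool
  unify f -> g -> Bool ~ Int -> h
  unify f ~ Int
  unify g -> Bool ~ h
_ _ : g -> Bool
\u._ : e -> g -> Bool
  unify b -> c -> Bool ~ e -> g -> Bool
  unify b ~ e
  unify c -> Bool ~ g -> Bool
  unify c ~ g
  unify Bool ~ Bool
\p._ : i -> Bool
  unify e -> g -> Bool ~ (i -> Bool) -> j
  unify e ~ i -> Bool
  unify g -> Bool ~ j
_ _ : g -> Bool
r : k
\r._ : k -> k
let q : forall. k -> k
  unify Bool ~ Bool
let s : Int
\a._ : m -> Bool
  unify m -> Bool ~ Int -> n
  unify m ~ Int
  unify Bool ~ n
_ _ : Bool
\t._ : l -> Bool
  unify Bool ~ Bool
b : o
b : o
  unify o ~ o
  unify o ~ Int
b : Int
let c : Int
c : Int
  unify Int ~ Int
\b._ : Int -> Bool
  unify l -> Bool ~ Int -> Bool
  unify l ~ Int
  unify Bool ~ Bool
  unify g -> Bool ~ (Int -> Bool) -> p
  unify g ~ Int -> Bool
  unify Bool ~ p
_ _ : Bool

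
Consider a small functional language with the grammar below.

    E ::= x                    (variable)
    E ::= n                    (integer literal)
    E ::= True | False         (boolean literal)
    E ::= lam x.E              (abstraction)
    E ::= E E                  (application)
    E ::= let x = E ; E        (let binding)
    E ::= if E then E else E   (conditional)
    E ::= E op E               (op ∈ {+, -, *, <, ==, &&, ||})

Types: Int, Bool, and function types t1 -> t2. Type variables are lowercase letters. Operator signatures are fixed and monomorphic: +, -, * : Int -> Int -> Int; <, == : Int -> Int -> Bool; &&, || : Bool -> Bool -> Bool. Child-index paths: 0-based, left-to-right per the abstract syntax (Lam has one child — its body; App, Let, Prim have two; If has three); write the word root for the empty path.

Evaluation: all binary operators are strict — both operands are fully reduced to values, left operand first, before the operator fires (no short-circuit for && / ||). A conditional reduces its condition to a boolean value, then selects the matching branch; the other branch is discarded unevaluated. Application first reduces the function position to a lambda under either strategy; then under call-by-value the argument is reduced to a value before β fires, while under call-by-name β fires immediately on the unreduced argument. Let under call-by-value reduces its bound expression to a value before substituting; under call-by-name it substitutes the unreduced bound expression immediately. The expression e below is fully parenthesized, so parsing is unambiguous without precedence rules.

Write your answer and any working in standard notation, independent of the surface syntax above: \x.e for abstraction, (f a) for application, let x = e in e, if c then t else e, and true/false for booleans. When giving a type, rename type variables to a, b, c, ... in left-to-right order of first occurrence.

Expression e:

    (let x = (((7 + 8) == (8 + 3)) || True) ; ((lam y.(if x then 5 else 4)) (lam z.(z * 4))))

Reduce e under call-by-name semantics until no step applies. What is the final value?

Trace:
step 0: (let x = (((7 + 8) == (8 + 3)) || true) in ((\y.(if x then 5 else 4)) (\z.(z * 4))))
step 1: [let@root] ((\y.(if (((7 + 8) == (8 + 3)) || true) then 5 else 4)) (\z.(z * 4)))
step 2: [beta@root] (if (((7 + 8) == (8 + 3)) || true) then 5 else 4)
step 3: [delta@0.0.0] (if ((15 == (8 + 3)) || true) then 5 else 4)
step 4: [delta@0.0.1] (if ((15 == 11) || true) then 5 else 4)
step 5: [delta@0.0] (if (false || true) then 5 else 4)
step 6: [delta@0] (if true then 5 else 4)
step 7: [if@root] 5

Answer: 5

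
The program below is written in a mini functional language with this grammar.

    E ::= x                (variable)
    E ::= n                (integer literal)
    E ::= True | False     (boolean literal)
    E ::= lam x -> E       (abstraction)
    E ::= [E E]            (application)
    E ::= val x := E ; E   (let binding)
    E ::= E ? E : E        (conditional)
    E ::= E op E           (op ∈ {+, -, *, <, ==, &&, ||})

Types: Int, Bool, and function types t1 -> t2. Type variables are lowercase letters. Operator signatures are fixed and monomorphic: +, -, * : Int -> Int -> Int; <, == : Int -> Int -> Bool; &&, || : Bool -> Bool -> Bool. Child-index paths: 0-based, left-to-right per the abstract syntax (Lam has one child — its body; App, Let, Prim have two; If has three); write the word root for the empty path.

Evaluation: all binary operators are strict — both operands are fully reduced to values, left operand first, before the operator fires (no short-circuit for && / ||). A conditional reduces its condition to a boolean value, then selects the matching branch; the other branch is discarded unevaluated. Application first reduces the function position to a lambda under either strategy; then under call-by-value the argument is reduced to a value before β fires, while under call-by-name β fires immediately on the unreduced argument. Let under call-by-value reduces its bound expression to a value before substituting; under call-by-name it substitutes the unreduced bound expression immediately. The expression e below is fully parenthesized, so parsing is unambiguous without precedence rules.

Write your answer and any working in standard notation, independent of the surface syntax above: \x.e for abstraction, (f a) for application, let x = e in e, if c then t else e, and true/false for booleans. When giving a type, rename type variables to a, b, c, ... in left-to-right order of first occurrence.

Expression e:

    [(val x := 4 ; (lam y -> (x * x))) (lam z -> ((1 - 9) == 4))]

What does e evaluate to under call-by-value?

Working:
step 0: ((let x = 4 in (\y.(x * x))) (\z.((1 - 9) == 4)))
step 1: [let@0] ((\y.(4 * 4)) (\z.((1 - 9) == 4)))
step 2: [beta@root] (4 * 4)
step 3: [delta@root] 16

Answer: 16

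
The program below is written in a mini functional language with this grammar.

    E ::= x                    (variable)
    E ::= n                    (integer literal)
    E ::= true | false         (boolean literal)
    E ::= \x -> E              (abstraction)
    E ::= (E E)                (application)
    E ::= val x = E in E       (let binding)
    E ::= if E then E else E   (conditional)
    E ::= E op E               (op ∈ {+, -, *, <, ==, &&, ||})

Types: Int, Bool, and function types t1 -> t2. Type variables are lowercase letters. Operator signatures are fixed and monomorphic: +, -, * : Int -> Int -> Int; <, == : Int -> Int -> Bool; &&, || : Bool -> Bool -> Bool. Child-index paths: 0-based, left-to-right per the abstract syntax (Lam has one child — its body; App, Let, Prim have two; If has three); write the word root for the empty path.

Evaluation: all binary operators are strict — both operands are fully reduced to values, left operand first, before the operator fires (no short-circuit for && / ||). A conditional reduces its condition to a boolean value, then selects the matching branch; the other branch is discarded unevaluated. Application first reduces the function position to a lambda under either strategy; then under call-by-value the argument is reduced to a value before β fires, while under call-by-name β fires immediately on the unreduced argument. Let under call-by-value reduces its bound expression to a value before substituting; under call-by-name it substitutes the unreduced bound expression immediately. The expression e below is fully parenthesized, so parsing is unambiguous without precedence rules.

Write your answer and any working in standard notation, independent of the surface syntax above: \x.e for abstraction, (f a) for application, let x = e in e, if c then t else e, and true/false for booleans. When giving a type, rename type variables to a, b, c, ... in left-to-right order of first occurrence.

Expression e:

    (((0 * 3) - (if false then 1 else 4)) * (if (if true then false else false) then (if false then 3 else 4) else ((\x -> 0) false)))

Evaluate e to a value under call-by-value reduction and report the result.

Working:
step 0: (((0 * 3) - (if false then 1 else 4)) * (if (if true then false else false) then (if false then 3 else 4) else ((\x.0) false)))
step 1: [delta@0.0] ((0 - (if false then 1 else 4)) * (if (if true then false else false) then (if false then 3 else 4) else ((\x.0) false)))
step 2: [if@0.1] ((0 - 4) * (if (if true then false else false) then (if false then 3 else 4) else ((\x.0) false)))
step 3: [delta@0] (-4 * (if (if true then false else false) then (if false then 3 else 4) else ((\x.0) false)))
step 4: [if@1.0] (-4 * (if false then (if false then 3 else 4) else ((\x.0) false)))
step 5: [if@1] (-4 * ((\x.0) false))
step 6: [beta@1] (-4 * 0)
step 7: [delta@root] 0

Answer: 0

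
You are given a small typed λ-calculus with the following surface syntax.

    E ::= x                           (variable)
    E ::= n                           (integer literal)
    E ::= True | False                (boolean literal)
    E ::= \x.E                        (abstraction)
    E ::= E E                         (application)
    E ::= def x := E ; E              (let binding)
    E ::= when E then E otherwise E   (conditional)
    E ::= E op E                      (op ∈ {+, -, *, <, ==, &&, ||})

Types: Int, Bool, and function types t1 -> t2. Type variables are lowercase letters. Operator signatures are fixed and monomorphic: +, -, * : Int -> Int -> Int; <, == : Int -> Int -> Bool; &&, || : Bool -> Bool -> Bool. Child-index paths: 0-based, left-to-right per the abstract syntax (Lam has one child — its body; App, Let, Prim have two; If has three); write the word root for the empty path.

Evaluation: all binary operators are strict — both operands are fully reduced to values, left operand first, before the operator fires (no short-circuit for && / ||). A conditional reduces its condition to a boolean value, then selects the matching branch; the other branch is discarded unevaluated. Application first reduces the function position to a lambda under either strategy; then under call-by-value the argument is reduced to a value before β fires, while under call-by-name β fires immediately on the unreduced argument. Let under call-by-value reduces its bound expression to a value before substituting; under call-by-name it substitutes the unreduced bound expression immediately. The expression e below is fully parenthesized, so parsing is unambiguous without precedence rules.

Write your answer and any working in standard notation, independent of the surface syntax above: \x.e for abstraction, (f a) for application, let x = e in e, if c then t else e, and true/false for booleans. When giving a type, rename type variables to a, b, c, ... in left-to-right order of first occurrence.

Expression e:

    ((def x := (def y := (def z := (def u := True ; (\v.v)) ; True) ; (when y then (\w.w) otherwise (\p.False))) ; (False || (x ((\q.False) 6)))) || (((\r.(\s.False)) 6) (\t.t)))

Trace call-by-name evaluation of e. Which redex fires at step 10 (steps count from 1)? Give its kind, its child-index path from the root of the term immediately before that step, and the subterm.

Answer: delta at root : (false || false)

Trace:
step 0: ((let x = (let y = (let z = (let u = true in (\v.v)) in true) in (if y then (\w.w) else (\p.false))) in (false || (x ((\q.false) 6)))) || (((\r.(\s.false)) 6) (\t.t)))
step 1: [let@0] ((false || ((let y = (let z = (let u = true in (\v.v)) in true) in (if y then (\w.w) else (\p.false))) ((\q.false) 6))) || (((\r.(\s.false)) 6) (\t.t)))
step 2: [let@0.1.0] ((false || ((if (let z = (let u = true in (\v.v)) in true) then (\w.w) else (\p.false)) ((\q.false) 6))) || (((\r.(\s.false)) 6) (\t.t)))
step 3: [let@0.1.0.0] ((false || ((if true then (\w.w) else (\p.false)) ((\q.false) 6))) || (((\r.(\s.false)) 6) (\t.t)))
step 4: [if@0.1.0] ((false || ((\w.w) ((\q.false) 6))) || (((\r.(\s.false)) 6) (\t.t)))
step 5: [beta@0.1] ((false || ((\q.false) 6)) || (((\r.(\s.false)) 6) (\t.t)))
step 6: [beta@0.1] ((false || false) || (((\r.(\s.false)) 6) (\t.t)))
step 7: [delta@0] (false || (((\r.(\s.false)) 6) (\t.t)))
step 8: [beta@1.0] (false || ((\s.false) (\t.t)))
step 9: [beta@1] (false || false)
step 10: [delta@root] false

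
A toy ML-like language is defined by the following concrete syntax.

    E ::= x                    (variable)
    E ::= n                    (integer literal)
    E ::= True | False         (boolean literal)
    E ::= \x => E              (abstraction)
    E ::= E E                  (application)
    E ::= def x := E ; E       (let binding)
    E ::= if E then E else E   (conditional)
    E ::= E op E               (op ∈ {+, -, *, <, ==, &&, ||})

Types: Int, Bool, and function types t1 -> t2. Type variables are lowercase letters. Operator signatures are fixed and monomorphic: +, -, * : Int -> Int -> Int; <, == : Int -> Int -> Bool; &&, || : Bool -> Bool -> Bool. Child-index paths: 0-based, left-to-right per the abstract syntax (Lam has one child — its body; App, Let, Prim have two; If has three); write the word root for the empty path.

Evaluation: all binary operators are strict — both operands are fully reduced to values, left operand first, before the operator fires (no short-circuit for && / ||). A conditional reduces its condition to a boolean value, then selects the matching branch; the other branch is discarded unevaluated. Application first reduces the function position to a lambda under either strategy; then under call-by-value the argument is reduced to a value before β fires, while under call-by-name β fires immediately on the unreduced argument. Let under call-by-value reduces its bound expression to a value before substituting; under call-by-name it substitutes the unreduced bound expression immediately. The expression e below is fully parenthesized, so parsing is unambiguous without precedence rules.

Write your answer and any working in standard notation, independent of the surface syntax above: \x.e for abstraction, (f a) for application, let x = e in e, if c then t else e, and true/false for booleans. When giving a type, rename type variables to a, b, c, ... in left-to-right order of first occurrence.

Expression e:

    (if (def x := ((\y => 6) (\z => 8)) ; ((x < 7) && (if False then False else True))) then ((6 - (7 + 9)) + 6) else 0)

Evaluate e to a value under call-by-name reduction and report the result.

Answer: -4

Trace:
step 0: (if (let x = ((\y.6) (\z.8)) in ((x < 7) && (if false then false else true))) then ((6 - (7 + 9)) + 6) else 0)
step 1: [let@0] (if ((((\y.6) (\z.8)) < 7) && (if false then false else true)) then ((6 - (7 + 9)) + 6) else 0)
step 2: [beta@0.0.0] (if ((6 < 7) && (if false then false else true)) then ((6 - (7 + 9)) + 6) else 0)
step 3: [delta@0.0] (if (true && (if false then false else true)) then ((6 - (7 + 9)) + 6) else 0)
step 4: [if@0.1] (if (true && true) then ((6 - (7 + 9)) + 6) else 0)
step 5: [delta@0] (if true then ((6 - (7 + 9)) + 6) else 0)
step 6: [if@root] ((6 - (7 + 9)) + 6)
step 7: [delta@0.1] ((6 - 16) + 6)
step 8: [delta@0] (-10 + 6)
step 9: [delta@root] -4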